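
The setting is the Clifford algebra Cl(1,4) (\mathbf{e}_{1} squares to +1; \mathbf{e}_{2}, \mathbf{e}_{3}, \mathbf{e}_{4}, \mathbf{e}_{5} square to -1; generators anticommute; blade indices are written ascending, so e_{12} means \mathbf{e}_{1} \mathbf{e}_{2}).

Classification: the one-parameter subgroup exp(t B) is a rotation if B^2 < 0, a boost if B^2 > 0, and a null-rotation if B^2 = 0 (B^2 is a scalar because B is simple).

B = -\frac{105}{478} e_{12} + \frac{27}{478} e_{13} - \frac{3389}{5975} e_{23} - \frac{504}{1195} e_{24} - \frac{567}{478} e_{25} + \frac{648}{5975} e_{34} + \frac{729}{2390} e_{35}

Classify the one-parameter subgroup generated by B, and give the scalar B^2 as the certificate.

B^2 term by term: the squares give (-\frac{105}{478})^2*(e_{12})^2 + (\frac{27}{478})^2*(e_{13})^2 + (-\frac{3389}{5975})^2*(e_{23})^2 + (-\frac{504}{1195})^2*(e_{24})^2 + (-\frac{567}{478})^2*(e_{25})^2 + (\frac{648}{5975})^2*(e_{34})^2 + (\frac{729}{2390})^2*(e_{35})^2 = \frac{11025}{228484}*(+1) + \frac{729}{228484}*(+1) + \frac{11485321}{35700625}*(-1) + \frac{254016}{1428025}*(-1) + \frac{321489}{228484}*(-1) + \frac{419904}{35700625}*(-1) + \frac{531441}{5712100}*(-1) = -\frac{49}{25} (each basis 2-blade squares to minus the product of its generators' squares); cross terms between blades sharing an index anticommute and cancel; the commuting (index-disjoint) pairs give grade-4 terms 2*c*c'*(blade product), which cancel blade by blade — e_{1234}: -\frac{13608}{285605} + \frac{13608}{285605} = 0; e_{1235}: -\frac{15309}{114242} + \frac{15309}{114242} = 0; e_{2345}: \frac{367416}{1428025} - \frac{367416}{1428025} = 0 — confirming B is simple. So B^2 = -\frac{49}{25}.
Answer: rotation, certificate B^2 = -\frac{49}{25}. Certificate logic: -\frac{49}{25} is a conjugation-invariant scalar, so its sign fixes rotation versus boost versus null-rotation outright.


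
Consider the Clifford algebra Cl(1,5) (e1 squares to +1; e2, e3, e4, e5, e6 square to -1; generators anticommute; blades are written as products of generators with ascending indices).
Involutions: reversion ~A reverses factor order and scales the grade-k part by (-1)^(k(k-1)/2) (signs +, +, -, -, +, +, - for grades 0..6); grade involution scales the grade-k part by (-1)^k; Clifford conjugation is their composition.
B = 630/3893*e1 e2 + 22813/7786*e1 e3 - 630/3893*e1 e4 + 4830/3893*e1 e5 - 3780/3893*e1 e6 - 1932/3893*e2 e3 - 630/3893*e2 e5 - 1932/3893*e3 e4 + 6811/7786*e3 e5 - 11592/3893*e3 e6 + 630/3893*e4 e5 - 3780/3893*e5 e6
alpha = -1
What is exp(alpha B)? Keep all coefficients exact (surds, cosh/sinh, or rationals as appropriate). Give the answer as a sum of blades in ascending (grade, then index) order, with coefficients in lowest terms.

B^2 term by term: the squares give (630/3893)^2*(e1 e2)^2 + (22813/7786)^2*(e1 e3)^2 + (-630/3893)^2*(e1 e4)^2 + (4830/3893)^2*(e1 e5)^2 + (-3780/3893)^2*(e1 e6)^2 + (-1932/3893)^2*(e2 e3)^2 + (-630/3893)^2*(e2 e5)^2 + (-1932/3893)^2*(e3 e4)^2 + (6811/7786)^2*(e3 e5)^2 + (-11592/3893)^2*(e3 e6)^2 + (630/3893)^2*(e4 e5)^2 + (-3780/3893)^2*(e5 e6)^2 = 396900/15155449*(+1) + 520432969/60621796*(+1) + 396900/15155449*(+1) + 23328900/15155449*(+1) + 14288400/15155449*(+1) + 3732624/15155449*(-1) + 396900/15155449*(-1) + 3732624/15155449*(-1) + 46389721/60621796*(-1) + 134374464/15155449*(-1) + 396900/15155449*(-1) + 14288400/15155449*(-1) = 0 (each basis 2-blade squares to minus the product of its generators' squares); cross terms between blades sharing an index anticommute and cancel; the commuting (index-disjoint) pairs give grade-4 terms 2*c*c'*(blade product), which cancel blade by blade — e1 e2 e3 e4: -2434320/15155449 + 2434320/15155449 = 0; e1 e2 e3 e5: 4290930/15155449 + 14372190/15155449 - 18663120/15155449 = 0; e1 e2 e3 e6: -14605920/15155449 + 14605920/15155449 = 0; e1 e2 e4 e5: 793800/15155449 - 793800/15155449 = 0; e1 e2 e5 e6: -4762800/15155449 + 4762800/15155449 = 0; e1 e3 e4 e5: 14372190/15155449 + 4290930/15155449 - 18663120/15155449 = 0; e1 e3 e4 e6: -14605920/15155449 + 14605920/15155449 = 0; e1 e3 e5 e6: -86233140/15155449 + 111978720/15155449 - 25745580/15155449 = 0; e1 e4 e5 e6: 4762800/15155449 - 4762800/15155449 = 0; e2 e3 e4 e5: -2434320/15155449 + 2434320/15155449 = 0; e2 e3 e5 e6: 14605920/15155449 - 14605920/15155449 = 0; e3 e4 e5 e6: 14605920/15155449 - 14605920/15155449 = 0 — confirming B is simple. So B^2 = 0.
B^2 = 0, so the series closes: exp(alpha B) = 1 + alpha B (parabolic case).
Answer: 1 - 630/3893*e1 e2 - 22813/7786*e1 e3 + 630/3893*e1 e4 - 4830/3893*e1 e5 + 3780/3893*e1 e6 + 1932/3893*e2 e3 + 630/3893*e2 e5 + 1932/3893*e3 e4 - 6811/7786*e3 e5 + 11592/3893*e3 e6 - 630/3893*e4 e5 + 3780/3893*e5 e6


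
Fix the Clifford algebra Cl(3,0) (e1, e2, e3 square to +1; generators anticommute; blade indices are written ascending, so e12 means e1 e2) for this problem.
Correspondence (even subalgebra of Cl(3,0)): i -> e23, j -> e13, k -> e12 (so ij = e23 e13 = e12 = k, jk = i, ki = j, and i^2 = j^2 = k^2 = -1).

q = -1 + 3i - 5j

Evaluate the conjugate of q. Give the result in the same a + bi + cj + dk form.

In blades: q = -1 - 5*e13 + 3*e23.
Quaternion conjugation is reversion on the even subalgebra: the scalar is fixed and every grade-2 blade flips sign, giving -1 + 5*e13 - 3*e23; translating back:
Answer: -1 - 3i + 5j


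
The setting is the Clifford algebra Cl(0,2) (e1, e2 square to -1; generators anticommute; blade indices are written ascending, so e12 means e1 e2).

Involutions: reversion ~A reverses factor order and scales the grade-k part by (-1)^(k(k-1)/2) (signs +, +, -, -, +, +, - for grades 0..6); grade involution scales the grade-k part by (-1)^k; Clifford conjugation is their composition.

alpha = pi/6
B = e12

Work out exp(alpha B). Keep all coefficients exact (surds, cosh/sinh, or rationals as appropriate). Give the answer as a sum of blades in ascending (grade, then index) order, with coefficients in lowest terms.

B^2 = (1)^2*(e12)^2 = 1*(-1) = -1 (a basis 2-blade squares to minus the product of its generators' squares).
B^2 = -1 — B^2 < 0, so the exponential closes trigonometrically: l = 1, alpha*l = pi/6, so exp(alpha B) = cos(pi/6) + (sin(pi/6)/1)*B = sqrt(3)/2 + (1/2)*B.
Answer: sqrt(3)/2 + 1/2*e12


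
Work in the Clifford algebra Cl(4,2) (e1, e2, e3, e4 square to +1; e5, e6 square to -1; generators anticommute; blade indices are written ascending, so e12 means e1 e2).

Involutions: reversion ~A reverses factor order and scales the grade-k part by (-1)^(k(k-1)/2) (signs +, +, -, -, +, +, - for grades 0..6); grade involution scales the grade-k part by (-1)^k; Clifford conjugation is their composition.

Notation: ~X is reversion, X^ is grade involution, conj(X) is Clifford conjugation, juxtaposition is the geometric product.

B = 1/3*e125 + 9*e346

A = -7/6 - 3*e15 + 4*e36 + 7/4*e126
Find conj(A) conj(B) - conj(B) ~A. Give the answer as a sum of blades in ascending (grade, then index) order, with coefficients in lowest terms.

first term: -e2 + 36*e4 + 7/12*e56 - 7/18*e125 - 21/2*e346 - 63/4*e1234 + 4/3*e12356 + 27*e13456
second term: -e2 + 36*e4 + 7/12*e56 - 7/18*e125 - 21/2*e346 + 63/4*e1234 + 4/3*e12356 + 27*e13456
Answer: -63/2*e1234


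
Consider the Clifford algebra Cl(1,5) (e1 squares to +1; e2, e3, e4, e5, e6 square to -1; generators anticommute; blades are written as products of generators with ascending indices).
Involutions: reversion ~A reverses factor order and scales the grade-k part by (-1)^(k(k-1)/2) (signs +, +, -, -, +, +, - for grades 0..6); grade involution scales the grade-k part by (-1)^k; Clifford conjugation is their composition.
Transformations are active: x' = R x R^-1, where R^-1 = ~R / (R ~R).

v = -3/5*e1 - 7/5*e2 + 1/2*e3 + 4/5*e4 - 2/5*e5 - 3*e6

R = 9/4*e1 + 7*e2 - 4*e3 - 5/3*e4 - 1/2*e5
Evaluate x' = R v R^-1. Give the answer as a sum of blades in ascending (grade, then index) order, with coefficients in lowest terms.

~R = 9/4*e1 + 7*e2 - 4*e3 - 5/3*e4 - 1/2*e5, and R ~R = -9067/144, so R^-1 = ~R / (-9067/144).
R v = 139/12 + 21/20*e1 e2 - 51/40*e1 e3 + 4/5*e1 e4 - 6/5*e1 e5 - 27/4*e1 e6 - 21/10*e2 e3 + 49/15*e2 e4 - 7/2*e2 e5 - 21*e2 e6 - 71/30*e3 e4 + 37/20*e3 e5 + 12*e3 e6 + 16/15*e4 e5 + 5*e4 e6 + 3/2*e5 e6
Answer: -10329/45335*e1 - 53291/45335*e2 + 17621/18134*e3 - 8468/45335*e4 + 26474/45335*e5 + 3*e6


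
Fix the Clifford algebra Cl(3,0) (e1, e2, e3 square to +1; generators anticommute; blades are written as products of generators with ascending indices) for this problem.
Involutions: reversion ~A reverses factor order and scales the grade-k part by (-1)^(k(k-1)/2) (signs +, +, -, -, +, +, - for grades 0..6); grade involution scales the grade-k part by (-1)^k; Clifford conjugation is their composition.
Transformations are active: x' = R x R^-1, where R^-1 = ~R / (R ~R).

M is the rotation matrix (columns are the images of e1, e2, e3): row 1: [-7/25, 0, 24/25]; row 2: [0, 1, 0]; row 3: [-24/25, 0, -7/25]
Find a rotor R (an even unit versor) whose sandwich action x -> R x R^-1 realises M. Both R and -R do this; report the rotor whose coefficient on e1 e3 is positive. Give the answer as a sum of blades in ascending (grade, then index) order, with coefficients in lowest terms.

Method: write R = a + b12*e1 e2 + b13*e1 e3 + b23*e2 e3 with a^2 + b12^2 + b13^2 + b23^2 = 1 (so R^-1 = ~R). Expanding the columns R e_j ~R gives tr M = 4a^2 - 1 and, from the antisymmetric part, M21 - M12 = -4a*b12, M13 - M31 = 4a*b13, M32 - M23 = -4a*b23.
Here tr M = 11/25, so a^2 = (1 + tr M)/4 = 9/25 and a = ±3/5. Taking a = 3/5: M21 - M12 = 0, M13 - M31 = 48/25, M32 - M23 = 0, giving b12 = 0, b13 = 4/5, b23 = 0, i.e. R = 3/5 + 4/5*e1 e3.
Its e1 e3 coefficient is already positive.
Answer: 3/5 + 4/5*e1 e3. Sheet selection: the two-to-one cover makes ±R indistinguishable at the matrix level (trace 11/25), so uniqueness comes from the required sign on e1 e3.


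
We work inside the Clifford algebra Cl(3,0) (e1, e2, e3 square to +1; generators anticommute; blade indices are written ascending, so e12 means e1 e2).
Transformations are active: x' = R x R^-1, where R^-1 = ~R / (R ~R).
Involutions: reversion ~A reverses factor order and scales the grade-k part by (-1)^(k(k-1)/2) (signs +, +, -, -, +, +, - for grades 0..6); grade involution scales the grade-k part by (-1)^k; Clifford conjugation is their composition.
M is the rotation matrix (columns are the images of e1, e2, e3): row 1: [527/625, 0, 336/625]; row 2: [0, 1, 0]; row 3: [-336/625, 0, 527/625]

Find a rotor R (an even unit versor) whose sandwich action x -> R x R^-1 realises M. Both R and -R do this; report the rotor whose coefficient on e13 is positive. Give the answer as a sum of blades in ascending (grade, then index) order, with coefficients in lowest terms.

Method: write R = a + b12*e12 + b13*e13 + b23*e23 with a^2 + b12^2 + b13^2 + b23^2 = 1 (so R^-1 = ~R). Expanding the columns R e_j ~R gives tr M = 4a^2 - 1 and, from the antisymmetric part, M21 - M12 = -4a*b12, M13 - M31 = 4a*b13, M32 - M23 = -4a*b23.
Here tr M = 1679/625, so a^2 = (1 + tr M)/4 = 576/625 and a = ±24/25. Taking a = 24/25: M21 - M12 = 0, M13 - M31 = 672/625, M32 - M23 = 0, giving b12 = 0, b13 = 7/25, b23 = 0, i.e. R = 24/25 + 7/25*e13.
Its e13 coefficient is already positive.
Answer: 24/25 + 7/25*e13. Sheet selection: the two-to-one cover makes ±R indistinguishable at the matrix level (trace 1679/625), so uniqueness comes from the required sign on e13.


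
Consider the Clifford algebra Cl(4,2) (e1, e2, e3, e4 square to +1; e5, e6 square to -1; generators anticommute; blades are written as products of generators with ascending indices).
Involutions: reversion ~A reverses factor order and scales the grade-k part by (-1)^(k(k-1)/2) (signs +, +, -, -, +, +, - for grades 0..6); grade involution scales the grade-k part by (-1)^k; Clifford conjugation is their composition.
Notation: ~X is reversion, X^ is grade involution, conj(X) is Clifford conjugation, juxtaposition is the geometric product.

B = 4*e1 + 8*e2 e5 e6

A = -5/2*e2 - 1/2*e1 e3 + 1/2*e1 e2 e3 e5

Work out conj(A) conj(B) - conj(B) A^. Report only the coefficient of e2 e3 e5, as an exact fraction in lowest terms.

first term: 2*e3 + 10*e1 e2 + 20*e5 e6 - 4*e1 e3 e6 + 2*e2 e3 e5 - 4*e1 e2 e3 e5 e6
second term: 2*e3 - 10*e1 e2 + 20*e5 e6 - 4*e1 e3 e6 - 2*e2 e3 e5 + 4*e1 e2 e3 e5 e6
Answer: 4


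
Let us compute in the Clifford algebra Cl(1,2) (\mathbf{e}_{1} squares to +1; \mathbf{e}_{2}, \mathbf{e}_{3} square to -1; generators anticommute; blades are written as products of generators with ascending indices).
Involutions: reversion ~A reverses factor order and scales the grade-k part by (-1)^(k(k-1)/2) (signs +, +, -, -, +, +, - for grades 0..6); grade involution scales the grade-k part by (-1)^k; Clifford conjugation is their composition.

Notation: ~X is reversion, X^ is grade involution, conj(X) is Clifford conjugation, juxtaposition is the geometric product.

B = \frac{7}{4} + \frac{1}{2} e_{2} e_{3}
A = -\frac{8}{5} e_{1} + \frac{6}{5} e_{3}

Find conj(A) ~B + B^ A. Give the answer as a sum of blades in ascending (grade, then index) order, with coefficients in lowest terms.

first term: \frac{14}{5} e_{1} + \frac{3}{5} e_{2} - \frac{21}{10} e_{3} - \frac{4}{5} e_{1} e_{2} e_{3}
second term: -\frac{14}{5} e_{1} - \frac{3}{5} e_{2} + \frac{21}{10} e_{3} - \frac{4}{5} e_{1} e_{2} e_{3}
Answer: -\frac{8}{5} e_{1} e_{2} e_{3}


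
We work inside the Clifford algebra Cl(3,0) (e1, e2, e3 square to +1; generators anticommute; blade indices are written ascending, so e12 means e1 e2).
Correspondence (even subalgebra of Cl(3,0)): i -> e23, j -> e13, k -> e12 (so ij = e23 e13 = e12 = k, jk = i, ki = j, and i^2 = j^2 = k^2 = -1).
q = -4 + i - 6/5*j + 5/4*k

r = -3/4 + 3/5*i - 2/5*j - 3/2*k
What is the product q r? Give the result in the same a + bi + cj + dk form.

In blades: q = -4 + 5/4*e12 - 6/5*e13 + e23, r = -3/4 - 3/2*e12 - 2/5*e13 + 3/5*e23.
Distribute q over r term by term (generator squares from the signature, products reordered to ascending indices): (-4)*r = 3 + 6*e12 + 8/5*e13 - 12/5*e23; (5/4*e12)*r = 15/8 - 15/16*e12 + 3/4*e13 + 1/2*e23; (-6/5*e13)*r = -12/25 + 18/25*e12 + 9/10*e13 + 9/5*e23; (e23)*r = -3/5 - 2/5*e12 + 3/2*e13 - 3/4*e23.
Sum: 759/200 + 2153/400*e12 + 19/4*e13 - 17/20*e23; translating back through the correspondence:
Answer: 759/200 - 17/20*i + 19/4*j + 2153/400*k


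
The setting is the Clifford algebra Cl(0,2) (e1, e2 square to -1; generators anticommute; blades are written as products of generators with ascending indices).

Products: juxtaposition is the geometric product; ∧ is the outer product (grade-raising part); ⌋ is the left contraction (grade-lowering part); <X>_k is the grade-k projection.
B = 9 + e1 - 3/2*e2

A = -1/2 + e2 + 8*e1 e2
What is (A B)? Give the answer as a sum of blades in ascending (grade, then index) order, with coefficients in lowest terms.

step 1: -3 + 23/2*e1 + 71/4*e2 + 71*e1 e2
Answer: -3 + 23/2*e1 + 71/4*e2 + 71*e1 e2


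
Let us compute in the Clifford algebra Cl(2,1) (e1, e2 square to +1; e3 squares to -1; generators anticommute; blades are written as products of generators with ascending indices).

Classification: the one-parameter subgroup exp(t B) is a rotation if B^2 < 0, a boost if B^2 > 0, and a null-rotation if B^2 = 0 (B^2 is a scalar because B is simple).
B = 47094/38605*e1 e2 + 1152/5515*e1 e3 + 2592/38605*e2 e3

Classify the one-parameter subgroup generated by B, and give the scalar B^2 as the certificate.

B^2 term by term: the squares give (47094/38605)^2*(e1 e2)^2 + (1152/5515)^2*(e1 e3)^2 + (2592/38605)^2*(e2 e3)^2 = 2217844836/1490346025*(-1) + 1327104/30415225*(+1) + 6718464/1490346025*(+1) = -36/25 (each basis 2-blade squares to minus the product of its generators' squares); cross terms between blades sharing an index anticommute and cancel. So B^2 = -36/25.
Answer: rotation, certificate B^2 = -36/25. Note: conjugating B changes its blade decomposition but never the scalar B^2 = -36/25, whose sign settles the classification.


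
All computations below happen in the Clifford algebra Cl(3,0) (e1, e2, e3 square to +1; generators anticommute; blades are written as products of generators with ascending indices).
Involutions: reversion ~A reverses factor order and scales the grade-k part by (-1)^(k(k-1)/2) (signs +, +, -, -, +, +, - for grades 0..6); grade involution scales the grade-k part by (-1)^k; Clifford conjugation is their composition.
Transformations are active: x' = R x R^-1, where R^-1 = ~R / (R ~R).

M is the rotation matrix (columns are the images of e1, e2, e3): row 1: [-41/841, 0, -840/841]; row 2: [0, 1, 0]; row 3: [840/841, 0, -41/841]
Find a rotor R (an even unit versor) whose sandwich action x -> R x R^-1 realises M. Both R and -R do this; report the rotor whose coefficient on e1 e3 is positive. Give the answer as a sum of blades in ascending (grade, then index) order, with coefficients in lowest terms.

Method: write R = a + b12*e1 e2 + b13*e1 e3 + b23*e2 e3 with a^2 + b12^2 + b13^2 + b23^2 = 1 (so R^-1 = ~R). Expanding the columns R e_j ~R gives tr M = 4a^2 - 1 and, from the antisymmetric part, M21 - M12 = -4a*b12, M13 - M31 = 4a*b13, M32 - M23 = -4a*b23.
Here tr M = 759/841, so a^2 = (1 + tr M)/4 = 400/841 and a = ±20/29. Taking a = 20/29: M21 - M12 = 0, M13 - M31 = -1680/841, M32 - M23 = 0, giving b12 = 0, b13 = -21/29, b23 = 0, i.e. R = 20/29 - 21/29*e1 e3.
Its e1 e3 coefficient is negative, so report the other preimage -R.
Answer: -20/29 + 21/29*e1 e3. Note: both R and -R realise this M (trace 759/841); the covering map identifies them, and the e1 e3-coefficient sign is the tie-breaker.


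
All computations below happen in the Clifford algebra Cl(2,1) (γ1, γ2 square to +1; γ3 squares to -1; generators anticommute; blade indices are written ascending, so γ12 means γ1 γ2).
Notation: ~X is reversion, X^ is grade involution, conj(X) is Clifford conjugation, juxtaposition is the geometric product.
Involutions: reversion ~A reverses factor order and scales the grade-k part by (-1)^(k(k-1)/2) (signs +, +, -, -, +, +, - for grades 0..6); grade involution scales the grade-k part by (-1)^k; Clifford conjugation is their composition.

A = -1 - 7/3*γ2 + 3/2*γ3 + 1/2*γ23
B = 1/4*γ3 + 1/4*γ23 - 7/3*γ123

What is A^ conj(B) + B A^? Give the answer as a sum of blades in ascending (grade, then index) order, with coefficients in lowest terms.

first term: -1/2 - 7/6*γ1 + 1/2*γ2 - 1/3*γ3 - 7/2*γ12 + 49/9*γ13 - 1/3*γ23 + 7/3*γ123
second term: 1/2 - 7/6*γ1 + 1/2*γ2 - 5/6*γ3 - 7/2*γ12 + 49/9*γ13 - 5/6*γ23 + 7/3*γ123
Answer: -7/3*γ1 + γ2 - 7/6*γ3 - 7*γ12 + 98/9*γ13 - 7/6*γ23 + 14/3*γ123


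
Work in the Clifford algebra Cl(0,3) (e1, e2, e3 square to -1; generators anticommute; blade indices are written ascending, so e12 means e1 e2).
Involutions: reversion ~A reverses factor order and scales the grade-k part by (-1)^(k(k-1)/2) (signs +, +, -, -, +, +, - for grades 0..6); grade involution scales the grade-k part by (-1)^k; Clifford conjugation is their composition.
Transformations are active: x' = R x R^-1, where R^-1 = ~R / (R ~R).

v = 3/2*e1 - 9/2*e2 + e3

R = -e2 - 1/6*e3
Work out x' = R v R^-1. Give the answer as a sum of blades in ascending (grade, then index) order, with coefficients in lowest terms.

~R = -e2 - 1/6*e3, and R ~R = -37/36, so R^-1 = ~R / (-37/36).
R v = -13/3 + 3/2*e12 + 1/4*e13 - 7/4*e23
Answer: -3/2*e1 - 291/74*e2 - 89/37*e3


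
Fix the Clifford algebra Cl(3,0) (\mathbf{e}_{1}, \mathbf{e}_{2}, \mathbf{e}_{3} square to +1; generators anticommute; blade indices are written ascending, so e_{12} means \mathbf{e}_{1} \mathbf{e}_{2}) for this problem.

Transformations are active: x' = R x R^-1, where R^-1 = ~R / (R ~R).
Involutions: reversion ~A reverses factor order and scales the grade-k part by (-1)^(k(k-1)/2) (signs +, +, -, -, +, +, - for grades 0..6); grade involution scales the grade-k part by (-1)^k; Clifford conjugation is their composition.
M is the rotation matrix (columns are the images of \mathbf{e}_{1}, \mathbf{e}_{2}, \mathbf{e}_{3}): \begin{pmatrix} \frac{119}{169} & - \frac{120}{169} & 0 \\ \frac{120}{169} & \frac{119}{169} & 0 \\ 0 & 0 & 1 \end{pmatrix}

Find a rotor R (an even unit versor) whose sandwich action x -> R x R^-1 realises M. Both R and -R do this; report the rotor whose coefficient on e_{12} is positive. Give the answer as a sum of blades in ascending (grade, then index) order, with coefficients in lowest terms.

Method: write R = a + b12*e_{12} + b13*e_{13} + b23*e_{23} with a^2 + b12^2 + b13^2 + b23^2 = 1 (so R^-1 = ~R). Expanding the columns R e_j ~R gives tr M = 4a^2 - 1 and, from the antisymmetric part, M21 - M12 = -4a*b12, M13 - M31 = 4a*b13, M32 - M23 = -4a*b23.
Here tr M = \frac{407}{169}, so a^2 = (1 + tr M)/4 = \frac{144}{169} and a = ±\frac{12}{13}. Taking a = \frac{12}{13}: M21 - M12 = \frac{240}{169}, M13 - M31 = 0, M32 - M23 = 0, giving b12 = -\frac{5}{13}, b13 = 0, b23 = 0, i.e. R = \frac{12}{13} - \frac{5}{13} e_{12}.
Its e_{12} coefficient is negative, so report the other preimage -R.
Answer: -\frac{12}{13} + \frac{5}{13} e_{12}. Sheet selection: the two-to-one cover makes ±R indistinguishable at the matrix level (trace \frac{407}{169}), so uniqueness comes from the required sign on e_{12}.


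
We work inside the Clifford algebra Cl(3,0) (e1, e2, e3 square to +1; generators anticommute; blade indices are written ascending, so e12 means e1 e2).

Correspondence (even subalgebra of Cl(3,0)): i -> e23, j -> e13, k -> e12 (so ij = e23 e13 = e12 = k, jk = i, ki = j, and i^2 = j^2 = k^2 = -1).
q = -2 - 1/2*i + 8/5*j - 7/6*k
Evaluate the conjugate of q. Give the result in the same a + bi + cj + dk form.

In blades: q = -2 - 7/6*e12 + 8/5*e13 - 1/2*e23.
Quaternion conjugation is reversion on the even subalgebra: the scalar is fixed and every grade-2 blade flips sign, giving -2 + 7/6*e12 - 8/5*e13 + 1/2*e23; translating back:
Answer: -2 + 1/2*i - 8/5*j + 7/6*k


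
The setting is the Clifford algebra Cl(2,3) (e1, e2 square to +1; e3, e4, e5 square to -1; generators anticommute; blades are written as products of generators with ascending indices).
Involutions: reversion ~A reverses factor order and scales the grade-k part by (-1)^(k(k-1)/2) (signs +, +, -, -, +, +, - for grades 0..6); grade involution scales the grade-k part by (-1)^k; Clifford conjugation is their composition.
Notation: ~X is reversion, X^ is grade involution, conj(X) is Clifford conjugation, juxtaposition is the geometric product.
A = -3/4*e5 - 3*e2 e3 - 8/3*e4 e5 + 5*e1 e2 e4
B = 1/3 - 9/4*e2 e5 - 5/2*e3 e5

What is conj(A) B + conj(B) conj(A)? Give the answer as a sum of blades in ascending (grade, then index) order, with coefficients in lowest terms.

first term: -27/16*e2 - 15/8*e3 + 1/4*e5 + e2 e3 + 6*e2 e4 + 15/2*e2 e5 + 20/3*e3 e4 + 27/4*e3 e5 + 8/9*e4 e5 + 5/3*e1 e2 e4 + 45/4*e1 e4 e5 + 25/2*e1 e2 e3 e4 e5
second term: -27/16*e2 - 15/8*e3 + 1/4*e5 + e2 e3 + 6*e2 e4 + 15/2*e2 e5 + 20/3*e3 e4 + 27/4*e3 e5 + 8/9*e4 e5 + 5/3*e1 e2 e4 + 45/4*e1 e4 e5 - 25/2*e1 e2 e3 e4 e5
Answer: -27/8*e2 - 15/4*e3 + 1/2*e5 + 2*e2 e3 + 12*e2 e4 + 15*e2 e5 + 40/3*e3 e4 + 27/2*e3 e5 + 16/9*e4 e5 + 10/3*e1 e2 e4 + 45/2*e1 e4 e5


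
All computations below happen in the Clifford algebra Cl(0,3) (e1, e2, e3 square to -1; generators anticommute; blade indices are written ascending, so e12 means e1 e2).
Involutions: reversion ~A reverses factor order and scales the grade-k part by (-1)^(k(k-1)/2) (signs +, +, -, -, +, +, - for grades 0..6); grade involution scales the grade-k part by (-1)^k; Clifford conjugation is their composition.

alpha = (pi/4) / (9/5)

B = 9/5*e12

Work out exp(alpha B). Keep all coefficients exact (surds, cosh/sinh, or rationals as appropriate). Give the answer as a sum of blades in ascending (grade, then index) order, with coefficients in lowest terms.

B^2 = (9/5)^2*(e12)^2 = 81/25*(-1) = -81/25 (a basis 2-blade squares to minus the product of its generators' squares).
B^2 = -81/25 — a negative square means the series sums to a rotation: l = 9/5, alpha*l = pi/4, so exp(alpha B) = cos(pi/4) + (sin(pi/4)/(9/5))*B = sqrt(2)/2 + (5*sqrt(2)/18)*B.
Answer: sqrt(2)/2 + sqrt(2)/2*e12


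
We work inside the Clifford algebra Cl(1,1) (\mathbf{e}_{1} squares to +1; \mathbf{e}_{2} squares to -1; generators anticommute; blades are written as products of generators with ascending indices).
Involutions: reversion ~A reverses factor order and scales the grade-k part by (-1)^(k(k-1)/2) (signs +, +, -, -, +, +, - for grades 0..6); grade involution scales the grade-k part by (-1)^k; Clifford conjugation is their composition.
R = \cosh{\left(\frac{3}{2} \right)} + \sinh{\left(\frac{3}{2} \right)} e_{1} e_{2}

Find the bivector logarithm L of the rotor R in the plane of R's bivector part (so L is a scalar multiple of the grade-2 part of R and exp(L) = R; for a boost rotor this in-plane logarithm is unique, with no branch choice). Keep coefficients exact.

The scalar part of R is \cosh{\left(\frac{3}{2} \right)}, which fixes the rapidity magnitude through cosh (cosh is even, so it cannot fix the sign — the bivector part carries that); dividing the bivector part by sinh of the rapidity gives the plane, and L = rapidity * plane, where the joint sign ambiguity of (rapidity, plane) cancels in the product.
Concretely: cosh(rapidity) = \cosh{\left(\frac{3}{2} \right)} gives rapidity = ±\frac{3}{2}, and since rapidity/sinh(rapidity) is even the sign is immaterial: L = (rapidity/sinh(rapidity)) * <R>_2 = (\frac{3}{2 \sinh{\left(\frac{3}{2} \right)}}) * <R>_2.
Answer: \frac{3}{2} e_{1} e_{2}


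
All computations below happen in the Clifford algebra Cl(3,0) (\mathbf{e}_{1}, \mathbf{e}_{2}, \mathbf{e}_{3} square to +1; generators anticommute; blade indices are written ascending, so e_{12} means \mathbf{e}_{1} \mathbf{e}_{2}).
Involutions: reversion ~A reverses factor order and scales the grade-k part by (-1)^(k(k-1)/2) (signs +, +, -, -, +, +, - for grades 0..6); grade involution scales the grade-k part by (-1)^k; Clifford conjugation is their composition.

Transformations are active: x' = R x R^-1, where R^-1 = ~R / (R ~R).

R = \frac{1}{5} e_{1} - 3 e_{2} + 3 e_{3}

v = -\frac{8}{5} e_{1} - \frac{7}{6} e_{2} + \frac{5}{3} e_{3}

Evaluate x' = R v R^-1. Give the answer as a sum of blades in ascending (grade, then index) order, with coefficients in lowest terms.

~R = \frac{1}{5} e_{1} - 3 e_{2} + 3 e_{3}, and R ~R = \frac{451}{25}, so R^-1 = ~R / (\frac{451}{25}).
R v = \frac{409}{50} - \frac{151}{30} e_{12} + \frac{77}{15} e_{13} - \frac{3}{2} e_{23}
Answer: \frac{4017}{2255} e_{1} - \frac{4205}{2706} e_{2} + \frac{1426}{1353} e_{3}


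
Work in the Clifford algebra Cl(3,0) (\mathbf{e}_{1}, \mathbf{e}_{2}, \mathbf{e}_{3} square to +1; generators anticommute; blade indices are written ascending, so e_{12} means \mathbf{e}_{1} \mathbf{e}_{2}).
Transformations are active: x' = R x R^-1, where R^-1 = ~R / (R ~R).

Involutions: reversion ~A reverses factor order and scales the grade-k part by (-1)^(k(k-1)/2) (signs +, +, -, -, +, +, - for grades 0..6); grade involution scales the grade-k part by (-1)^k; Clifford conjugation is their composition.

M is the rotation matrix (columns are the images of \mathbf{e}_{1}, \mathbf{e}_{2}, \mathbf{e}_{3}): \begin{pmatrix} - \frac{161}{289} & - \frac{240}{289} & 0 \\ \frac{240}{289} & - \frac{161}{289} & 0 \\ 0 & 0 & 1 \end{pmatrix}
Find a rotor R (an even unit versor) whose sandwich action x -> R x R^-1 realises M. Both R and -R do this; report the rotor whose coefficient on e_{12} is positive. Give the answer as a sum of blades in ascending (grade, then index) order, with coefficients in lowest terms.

Method: write R = a + b12*e_{12} + b13*e_{13} + b23*e_{23} with a^2 + b12^2 + b13^2 + b23^2 = 1 (so R^-1 = ~R). Expanding the columns R e_j ~R gives tr M = 4a^2 - 1 and, from the antisymmetric part, M21 - M12 = -4a*b12, M13 - M31 = 4a*b13, M32 - M23 = -4a*b23.
Here tr M = -\frac{33}{289}, so a^2 = (1 + tr M)/4 = \frac{64}{289} and a = ±\frac{8}{17}. Taking a = \frac{8}{17}: M21 - M12 = \frac{480}{289}, M13 - M31 = 0, M32 - M23 = 0, giving b12 = -\frac{15}{17}, b13 = 0, b23 = 0, i.e. R = \frac{8}{17} - \frac{15}{17} e_{12}.
Its e_{12} coefficient is negative, so report the other preimage -R.
Answer: -\frac{8}{17} + \frac{15}{17} e_{12}. Why the constraint matters: R and -R act identically through the sandwich — M has trace -\frac{33}{289} either way — so only the sign condition on e_{12} picks one of the two preimages.


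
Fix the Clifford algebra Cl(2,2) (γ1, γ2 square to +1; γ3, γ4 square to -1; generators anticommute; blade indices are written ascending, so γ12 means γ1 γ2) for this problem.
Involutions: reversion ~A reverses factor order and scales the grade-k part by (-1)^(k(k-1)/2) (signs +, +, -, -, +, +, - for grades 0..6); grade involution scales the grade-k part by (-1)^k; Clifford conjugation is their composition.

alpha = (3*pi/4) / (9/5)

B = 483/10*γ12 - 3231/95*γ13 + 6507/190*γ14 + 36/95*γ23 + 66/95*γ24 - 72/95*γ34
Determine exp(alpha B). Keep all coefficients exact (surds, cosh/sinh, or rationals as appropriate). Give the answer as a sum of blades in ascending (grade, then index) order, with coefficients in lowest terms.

B^2 term by term: the squares give (483/10)^2*(γ12)^2 + (-3231/95)^2*(γ13)^2 + (6507/190)^2*(γ14)^2 + (36/95)^2*(γ23)^2 + (66/95)^2*(γ24)^2 + (-72/95)^2*(γ34)^2 = 233289/100*(-1) + 10439361/9025*(+1) + 42341049/36100*(+1) + 1296/9025*(+1) + 4356/9025*(+1) + 5184/9025*(-1) = -81/25 (each basis 2-blade squares to minus the product of its generators' squares); cross terms between blades sharing an index anticommute and cancel; the commuting (index-disjoint) pairs give grade-4 terms 2*c*c'*(blade product), which cancel blade by blade — γ1234: -34776/475 + 426492/9025 + 234252/9025 = 0 — confirming B is simple. So B^2 = -81/25.
B^2 = -81/25 — circular case — the even/odd split gives cos and sin: l = 9/5, alpha*l = 3*pi/4, so exp(alpha B) = cos(3*pi/4) + (sin(3*pi/4)/(9/5))*B = -sqrt(2)/2 + (5*sqrt(2)/18)*B.
Answer: -sqrt(2)/2 + 161*sqrt(2)/12*γ12 - 359*sqrt(2)/38*γ13 + 723*sqrt(2)/76*γ14 + 2*sqrt(2)/19*γ23 + 11*sqrt(2)/57*γ24 - 4*sqrt(2)/19*γ34


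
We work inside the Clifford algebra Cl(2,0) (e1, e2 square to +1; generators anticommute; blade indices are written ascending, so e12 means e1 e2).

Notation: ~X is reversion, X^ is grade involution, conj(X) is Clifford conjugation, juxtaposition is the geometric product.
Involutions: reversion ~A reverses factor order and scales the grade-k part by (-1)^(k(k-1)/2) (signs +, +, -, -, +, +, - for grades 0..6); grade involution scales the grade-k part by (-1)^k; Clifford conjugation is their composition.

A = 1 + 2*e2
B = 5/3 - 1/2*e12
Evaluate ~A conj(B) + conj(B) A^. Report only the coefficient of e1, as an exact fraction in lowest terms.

first term: 5/3 - e1 + 10/3*e2 + 1/2*e12
second term: 5/3 - e1 - 10/3*e2 + 1/2*e12
Answer: -2


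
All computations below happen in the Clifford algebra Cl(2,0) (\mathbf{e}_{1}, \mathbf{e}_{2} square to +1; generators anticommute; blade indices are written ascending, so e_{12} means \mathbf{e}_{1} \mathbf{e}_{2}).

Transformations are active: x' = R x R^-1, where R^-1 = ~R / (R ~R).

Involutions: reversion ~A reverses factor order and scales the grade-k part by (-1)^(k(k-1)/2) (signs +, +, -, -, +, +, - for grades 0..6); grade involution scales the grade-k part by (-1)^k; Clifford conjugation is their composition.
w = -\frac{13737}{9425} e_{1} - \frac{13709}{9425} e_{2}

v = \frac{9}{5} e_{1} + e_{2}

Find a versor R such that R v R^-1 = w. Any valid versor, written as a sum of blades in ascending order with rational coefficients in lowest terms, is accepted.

Sketch: the shared square \frac{106}{25} makes R = v + w = \frac{3228}{9425} e_{1} - \frac{4284}{9425} e_{2} the natural versor; its sandwich fixes that direction, negates (v - w)/2, and sends v to w.
Answer: \frac{3228}{9425} e_{1} - \frac{4284}{9425} e_{2}


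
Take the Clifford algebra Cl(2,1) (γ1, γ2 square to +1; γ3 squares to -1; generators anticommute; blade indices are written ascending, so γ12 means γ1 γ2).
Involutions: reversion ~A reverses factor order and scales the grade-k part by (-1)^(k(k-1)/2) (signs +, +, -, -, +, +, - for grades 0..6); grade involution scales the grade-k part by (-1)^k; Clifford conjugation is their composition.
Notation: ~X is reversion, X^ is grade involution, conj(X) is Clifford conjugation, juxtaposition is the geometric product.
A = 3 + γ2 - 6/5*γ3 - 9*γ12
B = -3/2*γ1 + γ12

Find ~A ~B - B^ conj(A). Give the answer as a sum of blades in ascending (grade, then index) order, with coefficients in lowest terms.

first term: 9 - 7/2*γ1 + 27/2*γ2 - 3/2*γ12 - 9/5*γ13 + 6/5*γ123
second term: -9 + 7/2*γ1 + 27/2*γ2 + 3/2*γ12 + 9/5*γ13 + 6/5*γ123
Answer: 18 - 7*γ1 - 3*γ12 - 18/5*γ13


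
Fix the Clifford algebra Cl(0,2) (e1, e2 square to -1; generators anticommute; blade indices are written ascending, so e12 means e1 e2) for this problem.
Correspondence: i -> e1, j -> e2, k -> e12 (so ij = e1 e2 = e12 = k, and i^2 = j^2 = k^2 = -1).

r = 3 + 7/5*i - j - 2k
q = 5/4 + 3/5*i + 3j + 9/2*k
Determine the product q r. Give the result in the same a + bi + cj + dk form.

In blades: q = 5/4 + 3/5*e1 + 3*e2 + 9/2*e12, r = 3 + 7/5*e1 - e2 - 2*e12.
Distribute q over r term by term (generator squares from the signature, products reordered to ascending indices): (5/4)*r = 15/4 + 7/4*e1 - 5/4*e2 - 5/2*e12; (3/5*e1)*r = -21/25 + 9/5*e1 + 6/5*e2 - 3/5*e12; (3*e2)*r = 3 - 6*e1 + 9*e2 - 21/5*e12; (9/2*e12)*r = 9 + 9/2*e1 + 63/10*e2 + 27/2*e12.
Sum: 1491/100 + 41/20*e1 + 61/4*e2 + 31/5*e12; translating back through the correspondence:
Answer: 1491/100 + 41/20*i + 61/4*j + 31/5*k


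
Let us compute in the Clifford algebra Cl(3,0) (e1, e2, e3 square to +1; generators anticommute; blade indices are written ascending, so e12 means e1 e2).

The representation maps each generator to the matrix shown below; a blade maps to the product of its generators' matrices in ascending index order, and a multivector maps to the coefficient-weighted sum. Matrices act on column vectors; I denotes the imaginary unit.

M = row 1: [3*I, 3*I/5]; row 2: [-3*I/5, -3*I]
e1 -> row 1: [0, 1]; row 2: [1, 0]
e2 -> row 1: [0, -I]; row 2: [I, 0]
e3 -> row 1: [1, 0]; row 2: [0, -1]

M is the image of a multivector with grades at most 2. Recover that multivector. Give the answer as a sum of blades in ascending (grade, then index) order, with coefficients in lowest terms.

Method: 1, rho(e1), rho(e2), rho(e3) form a trace-orthogonal basis of the 2x2 complex matrices (tr(X Y) = 2 if X = Y, else 0), so M = m0*1 + m1*rho(e1) + m2*rho(e2) + m3*rho(e3) with m0 = tr(M)/2 = 0, m1 = tr(M rho(e1))/2 = 0, m2 = tr(M rho(e2))/2 = -3/5, m3 = tr(M rho(e3))/2 = 3*I.
Multiplying table entries, the bivector images are rho(e12) = I*rho(e3), rho(e13) = -I*rho(e2), rho(e23) = I*rho(e1); with real blade coefficients the real parts of m0..m3 are the coefficients of 1, e1, e2, e3 and the imaginary parts give the bivectors (e23: Im m1, e13: -Im m2, e12: Im m3).
Answer: -3/5*e2 + 3*e12


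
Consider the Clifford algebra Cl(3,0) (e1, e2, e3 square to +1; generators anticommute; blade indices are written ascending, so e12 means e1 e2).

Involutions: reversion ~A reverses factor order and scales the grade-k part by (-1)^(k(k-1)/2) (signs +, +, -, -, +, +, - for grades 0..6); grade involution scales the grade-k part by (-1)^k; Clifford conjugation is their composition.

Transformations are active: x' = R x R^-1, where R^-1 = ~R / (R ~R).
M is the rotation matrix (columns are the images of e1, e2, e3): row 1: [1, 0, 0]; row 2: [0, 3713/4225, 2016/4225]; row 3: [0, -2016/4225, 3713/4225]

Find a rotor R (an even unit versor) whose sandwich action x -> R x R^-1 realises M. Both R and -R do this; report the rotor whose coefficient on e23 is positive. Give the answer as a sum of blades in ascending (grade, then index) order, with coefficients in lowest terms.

Method: write R = a + b12*e12 + b13*e13 + b23*e23 with a^2 + b12^2 + b13^2 + b23^2 = 1 (so R^-1 = ~R). Expanding the columns R e_j ~R gives tr M = 4a^2 - 1 and, from the antisymmetric part, M21 - M12 = -4a*b12, M13 - M31 = 4a*b13, M32 - M23 = -4a*b23.
Here tr M = 11651/4225, so a^2 = (1 + tr M)/4 = 3969/4225 and a = ±63/65. Taking a = 63/65: M21 - M12 = 0, M13 - M31 = 0, M32 - M23 = -4032/4225, giving b12 = 0, b13 = 0, b23 = 16/65, i.e. R = 63/65 + 16/65*e23.
Its e23 coefficient is already positive.
Answer: 63/65 + 16/65*e23. Recall the cover is two-to-one: with M of trace 11651/4225, both preimages act alike, and the stated e23 sign chooses the sheet.


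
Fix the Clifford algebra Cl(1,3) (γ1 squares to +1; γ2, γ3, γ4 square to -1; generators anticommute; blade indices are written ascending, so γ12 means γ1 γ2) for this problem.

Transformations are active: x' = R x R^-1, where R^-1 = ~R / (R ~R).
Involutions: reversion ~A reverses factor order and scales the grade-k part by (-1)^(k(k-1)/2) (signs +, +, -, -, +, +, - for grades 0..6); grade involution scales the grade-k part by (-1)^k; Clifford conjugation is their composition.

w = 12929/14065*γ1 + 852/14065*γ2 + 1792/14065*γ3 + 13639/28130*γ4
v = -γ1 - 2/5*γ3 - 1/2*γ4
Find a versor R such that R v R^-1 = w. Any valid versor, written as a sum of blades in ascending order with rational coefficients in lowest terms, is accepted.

Equal squares first: v^2 = w^2 = 59/100. Then v + w = -1136/14065*γ1 + 852/14065*γ2 - 3834/14065*γ3 - 213/14065*γ4 is a versor taking v to w, provided it is invertible.
Answer: -1136/14065*γ1 + 852/14065*γ2 - 3834/14065*γ3 - 213/14065*γ4


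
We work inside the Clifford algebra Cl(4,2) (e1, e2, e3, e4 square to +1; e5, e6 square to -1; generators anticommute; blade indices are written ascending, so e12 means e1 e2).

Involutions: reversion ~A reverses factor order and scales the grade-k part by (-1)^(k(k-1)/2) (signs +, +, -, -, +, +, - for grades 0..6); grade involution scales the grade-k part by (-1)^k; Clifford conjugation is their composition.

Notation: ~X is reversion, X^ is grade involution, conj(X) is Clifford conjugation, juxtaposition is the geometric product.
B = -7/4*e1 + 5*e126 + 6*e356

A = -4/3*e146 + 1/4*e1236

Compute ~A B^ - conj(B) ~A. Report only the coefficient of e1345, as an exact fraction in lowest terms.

first term: -5/4*e3 + 20/3*e24 + 7/3*e46 + 3/2*e125 - 7/16*e236 - 8*e1345
second term: -5/4*e3 + 20/3*e24 + 7/3*e46 - 3/2*e125 + 7/16*e236 + 8*e1345
Answer: -16


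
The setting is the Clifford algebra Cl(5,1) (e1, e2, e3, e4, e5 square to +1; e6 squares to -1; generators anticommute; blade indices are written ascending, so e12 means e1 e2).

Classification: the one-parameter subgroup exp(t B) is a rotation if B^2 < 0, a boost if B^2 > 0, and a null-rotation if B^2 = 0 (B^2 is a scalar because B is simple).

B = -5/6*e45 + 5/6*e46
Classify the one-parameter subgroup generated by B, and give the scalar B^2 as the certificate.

B^2 term by term: the squares give (-5/6)^2*(e45)^2 + (5/6)^2*(e46)^2 = 25/36*(-1) + 25/36*(+1) = 0 (each basis 2-blade squares to minus the product of its generators' squares); cross terms between blades sharing an index anticommute and cancel. So B^2 = 0.
Answer: null-rotation, certificate B^2 = 0. Check the certificate: B^2 = 0, and that sign is decisive whatever form B takes.


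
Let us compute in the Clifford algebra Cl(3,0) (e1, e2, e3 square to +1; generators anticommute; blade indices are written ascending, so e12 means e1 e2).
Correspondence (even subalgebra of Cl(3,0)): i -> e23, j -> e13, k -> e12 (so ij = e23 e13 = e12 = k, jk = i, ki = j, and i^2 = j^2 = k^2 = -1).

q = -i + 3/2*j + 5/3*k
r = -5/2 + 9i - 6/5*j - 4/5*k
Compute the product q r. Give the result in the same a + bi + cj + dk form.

In blades: q = 5/3*e12 + 3/2*e13 - e23, r = -5/2 - 4/5*e12 - 6/5*e13 + 9*e23.
Distribute q over r term by term (generator squares from the signature, products reordered to ascending indices): (5/3*e12)*r = 4/3 - 25/6*e12 + 15*e13 + 2*e23; (3/2*e13)*r = 9/5 - 27/2*e12 - 15/4*e13 - 6/5*e23; (-e23)*r = 9 + 6/5*e12 - 4/5*e13 + 5/2*e23.
Sum: 182/15 - 247/15*e12 + 209/20*e13 + 33/10*e23; translating back through the correspondence:
Answer: 182/15 + 33/10*i + 209/20*j - 247/15*k


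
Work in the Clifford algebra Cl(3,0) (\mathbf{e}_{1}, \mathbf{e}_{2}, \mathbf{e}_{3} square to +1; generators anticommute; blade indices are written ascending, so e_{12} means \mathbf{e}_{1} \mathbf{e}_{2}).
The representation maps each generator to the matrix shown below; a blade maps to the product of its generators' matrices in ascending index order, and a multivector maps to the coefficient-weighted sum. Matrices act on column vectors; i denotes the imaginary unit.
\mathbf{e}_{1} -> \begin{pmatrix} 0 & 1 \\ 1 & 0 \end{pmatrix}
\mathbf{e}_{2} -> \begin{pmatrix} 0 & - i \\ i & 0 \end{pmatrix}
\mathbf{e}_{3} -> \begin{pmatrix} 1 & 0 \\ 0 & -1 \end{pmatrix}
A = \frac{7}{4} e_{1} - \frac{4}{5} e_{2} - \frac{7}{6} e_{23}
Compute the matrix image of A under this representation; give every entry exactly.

Bivector images (products of the table entries): rho(e_{23}) = rho(\mathbf{e}_{2})rho(\mathbf{e}_{3}) = \begin{pmatrix} 0 & i \\ i & 0 \end{pmatrix}.
M = (\frac{7}{4})*rho(e_{1}) + (-\frac{4}{5})*rho(e_{2}) + (-\frac{7}{6})*rho(e_{23}), summed entrywise:
Answer: \begin{pmatrix} 0 & \frac{7}{4} - \frac{11 i}{30} \\ \frac{7}{4} - \frac{59 i}{30} & 0 \end{pmatrix}
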